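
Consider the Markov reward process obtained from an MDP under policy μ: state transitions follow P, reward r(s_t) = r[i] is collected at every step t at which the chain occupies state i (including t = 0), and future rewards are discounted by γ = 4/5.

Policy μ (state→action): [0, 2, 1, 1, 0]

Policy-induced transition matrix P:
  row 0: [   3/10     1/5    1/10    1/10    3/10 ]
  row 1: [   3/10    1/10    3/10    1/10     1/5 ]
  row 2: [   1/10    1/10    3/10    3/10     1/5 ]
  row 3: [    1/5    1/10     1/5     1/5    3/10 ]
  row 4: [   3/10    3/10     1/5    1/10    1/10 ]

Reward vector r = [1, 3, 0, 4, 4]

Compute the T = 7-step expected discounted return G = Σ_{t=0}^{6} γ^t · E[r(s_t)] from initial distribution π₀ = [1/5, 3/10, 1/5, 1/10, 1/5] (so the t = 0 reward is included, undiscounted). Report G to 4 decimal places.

G = 8.8863

t=0: π = [0.2000, 0.3000, 0.2000, 0.1000, 0.2000], E[r] = 2.3000, γ^t·E[r] = 2.300000, running G = 2.300000
t=1: π = [0.2500, 0.1600, 0.2300, 0.1500, 0.2100], E[r] = 2.1700, γ^t·E[r] = 1.736000, running G = 4.036000
t=2: π = [0.2390, 0.1670, 0.2140, 0.1610, 0.2190], E[r] = 2.2600, γ^t·E[r] = 1.446400, running G = 5.482400
t=3: π = [0.2411, 0.1677, 0.2142, 0.1589, 0.2181], E[r] = 2.2522, γ^t·E[r] = 1.153126, running G = 6.635526
t=4: π = [0.2413, 0.1677, 0.2141, 0.1587, 0.2182], E[r] = 2.2521, γ^t·E[r] = 0.922477, running G = 7.558003
t=5: π = [0.2413, 0.1678, 0.2141, 0.1587, 0.2182], E[r] = 2.2521, γ^t·E[r] = 0.737964, running G = 8.295966
t=6: π = [0.2413, 0.1678, 0.2141, 0.1587, 0.2182], E[r] = 2.2521, γ^t·E[r] = 0.590366, running G = 8.886333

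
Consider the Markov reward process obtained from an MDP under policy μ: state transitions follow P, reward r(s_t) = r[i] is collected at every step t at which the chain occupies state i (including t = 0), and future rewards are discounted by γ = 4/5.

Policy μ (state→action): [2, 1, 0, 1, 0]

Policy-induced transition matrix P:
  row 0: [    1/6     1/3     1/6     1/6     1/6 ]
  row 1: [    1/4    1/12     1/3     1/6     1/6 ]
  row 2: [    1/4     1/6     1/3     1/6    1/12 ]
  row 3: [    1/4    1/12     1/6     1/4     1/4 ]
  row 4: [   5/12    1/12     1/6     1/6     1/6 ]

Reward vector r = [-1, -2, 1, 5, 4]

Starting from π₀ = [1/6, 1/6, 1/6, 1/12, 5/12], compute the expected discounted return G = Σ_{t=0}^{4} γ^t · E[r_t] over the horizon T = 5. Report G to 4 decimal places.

G = 4.5298

t=0: π = [0.1667, 0.1667, 0.1667, 0.0833, 0.4167], E[r] = 1.7500, γ^t·E[r] = 1.750000, running G = 1.750000
t=1: π = [0.3056, 0.1389, 0.2222, 0.1736, 0.1597], E[r] = 1.1458, γ^t·E[r] = 0.916667, running G = 2.666667
t=2: π = [0.2512, 0.1782, 0.2269, 0.1811, 0.1626], E[r] = 1.1753, γ^t·E[r] = 0.752222, running G = 3.418889
t=3: π = [0.2562, 0.1650, 0.2342, 0.1818, 0.1629], E[r] = 1.2082, γ^t·E[r] = 0.618593, running G = 4.037481
t=4: π = [0.2558, 0.1669, 0.2332, 0.1818, 0.1623], E[r] = 1.2019, γ^t·E[r] = 0.492291, running G = 4.529773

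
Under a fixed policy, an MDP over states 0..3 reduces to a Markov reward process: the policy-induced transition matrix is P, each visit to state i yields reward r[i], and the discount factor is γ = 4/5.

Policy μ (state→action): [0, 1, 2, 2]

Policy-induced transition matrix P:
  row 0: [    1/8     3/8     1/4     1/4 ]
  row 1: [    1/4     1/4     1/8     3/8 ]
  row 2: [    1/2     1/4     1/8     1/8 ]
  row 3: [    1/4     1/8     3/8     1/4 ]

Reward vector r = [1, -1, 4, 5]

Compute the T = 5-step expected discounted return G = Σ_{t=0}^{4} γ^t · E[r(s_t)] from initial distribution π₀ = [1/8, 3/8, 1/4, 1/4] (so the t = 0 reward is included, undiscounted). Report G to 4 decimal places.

G = 7.1715

t=0: π = [0.1250, 0.3750, 0.2500, 0.2500], E[r] = 2.0000, γ^t·E[r] = 2.000000, running G = 2.000000
t=1: π = [0.2969, 0.2344, 0.2031, 0.2656], E[r] = 2.2031, γ^t·E[r] = 1.762500, running G = 3.762500
t=2: π = [0.2637, 0.2539, 0.2285, 0.2539], E[r] = 2.1934, γ^t·E[r] = 1.403750, running G = 5.166250
t=3: π = [0.2742, 0.2512, 0.2214, 0.2532], E[r] = 2.1746, γ^t·E[r] = 1.113375, running G = 6.279625
t=4: π = [0.2711, 0.2526, 0.2226, 0.2537], E[r] = 2.1773, γ^t·E[r] = 0.891838, running G = 7.171463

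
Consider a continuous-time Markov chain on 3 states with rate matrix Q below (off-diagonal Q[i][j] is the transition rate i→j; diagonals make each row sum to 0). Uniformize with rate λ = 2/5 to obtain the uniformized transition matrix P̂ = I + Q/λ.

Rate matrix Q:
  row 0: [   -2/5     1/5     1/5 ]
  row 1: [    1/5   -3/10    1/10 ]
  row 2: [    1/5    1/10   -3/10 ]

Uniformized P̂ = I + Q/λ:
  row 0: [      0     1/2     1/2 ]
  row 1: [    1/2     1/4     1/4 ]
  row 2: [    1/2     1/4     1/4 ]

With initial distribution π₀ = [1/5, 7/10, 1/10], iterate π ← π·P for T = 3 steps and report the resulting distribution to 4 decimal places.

t=0: π = [0.2000, 0.7000, 0.1000]
t=1: π = [0.4000, 0.3000, 0.3000]
t=2: π = [0.3000, 0.3500, 0.3500]
t=3: π = [0.3500, 0.3250, 0.3250]

π = [0.3500, 0.3250, 0.3250]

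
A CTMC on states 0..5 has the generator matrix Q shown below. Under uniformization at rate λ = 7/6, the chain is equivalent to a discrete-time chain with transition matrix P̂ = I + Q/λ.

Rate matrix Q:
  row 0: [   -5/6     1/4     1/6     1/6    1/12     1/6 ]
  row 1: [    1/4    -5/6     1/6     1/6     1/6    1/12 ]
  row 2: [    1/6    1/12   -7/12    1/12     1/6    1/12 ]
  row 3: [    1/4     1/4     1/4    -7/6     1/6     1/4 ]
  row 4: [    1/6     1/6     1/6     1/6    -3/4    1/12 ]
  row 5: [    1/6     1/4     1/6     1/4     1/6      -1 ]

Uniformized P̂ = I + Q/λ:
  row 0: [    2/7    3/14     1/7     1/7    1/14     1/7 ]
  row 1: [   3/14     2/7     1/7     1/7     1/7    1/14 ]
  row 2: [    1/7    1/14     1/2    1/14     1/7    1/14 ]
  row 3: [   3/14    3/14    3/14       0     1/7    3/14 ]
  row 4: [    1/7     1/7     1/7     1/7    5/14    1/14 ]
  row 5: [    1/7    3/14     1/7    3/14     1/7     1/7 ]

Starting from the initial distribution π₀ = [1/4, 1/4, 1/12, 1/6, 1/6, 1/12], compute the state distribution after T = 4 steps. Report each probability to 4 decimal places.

π = [0.1921, 0.1831, 0.2331, 0.1175, 0.1641, 0.1100]

t=0: π = [0.2500, 0.2500, 0.0833, 0.1667, 0.1667, 0.0833]
t=1: π = [0.2083, 0.2083, 0.1845, 0.1190, 0.1607, 0.1190]
t=2: π = [0.1960, 0.1913, 0.2173, 0.1212, 0.1624, 0.1118]
t=3: π = [0.1932, 0.1853, 0.2291, 0.1180, 0.1637, 0.1107]
t=4: π = [0.1921, 0.1831, 0.2331, 0.1175, 0.1641, 0.1100]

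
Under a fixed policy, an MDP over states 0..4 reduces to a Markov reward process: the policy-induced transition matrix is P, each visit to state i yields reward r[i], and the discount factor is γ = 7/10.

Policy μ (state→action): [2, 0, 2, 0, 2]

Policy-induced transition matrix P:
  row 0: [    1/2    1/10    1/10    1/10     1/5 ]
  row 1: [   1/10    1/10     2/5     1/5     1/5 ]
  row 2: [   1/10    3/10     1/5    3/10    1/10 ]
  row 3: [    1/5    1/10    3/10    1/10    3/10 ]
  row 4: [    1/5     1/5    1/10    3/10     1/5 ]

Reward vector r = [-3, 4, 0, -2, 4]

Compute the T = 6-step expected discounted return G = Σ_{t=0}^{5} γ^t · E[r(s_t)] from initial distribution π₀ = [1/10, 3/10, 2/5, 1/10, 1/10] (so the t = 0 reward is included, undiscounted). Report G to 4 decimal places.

t=0: π = [0.1000, 0.3000, 0.4000, 0.1000, 0.1000], E[r] = 1.1000, γ^t·E[r] = 1.100000, running G = 1.100000
t=1: π = [0.1600, 0.1900, 0.2500, 0.2300, 0.1700], E[r] = 0.5000, γ^t·E[r] = 0.350000, running G = 1.450000
t=2: π = [0.2040, 0.1670, 0.2280, 0.2030, 0.1980], E[r] = 0.4420, γ^t·E[r] = 0.216580, running G = 1.666580
t=3: π = [0.2217, 0.1654, 0.2135, 0.2019, 0.1975], E[r] = 0.3827, γ^t·E[r] = 0.131266, running G = 1.797846
t=4: π = [0.2286, 0.1625, 0.2114, 0.1987, 0.1988], E[r] = 0.3618, γ^t·E[r] = 0.086873, running G = 1.884719
t=5: π = [0.2312, 0.1622, 0.2096, 0.1983, 0.1987], E[r] = 0.3534, γ^t·E[r] = 0.059394, running G = 1.944113

G = 1.9441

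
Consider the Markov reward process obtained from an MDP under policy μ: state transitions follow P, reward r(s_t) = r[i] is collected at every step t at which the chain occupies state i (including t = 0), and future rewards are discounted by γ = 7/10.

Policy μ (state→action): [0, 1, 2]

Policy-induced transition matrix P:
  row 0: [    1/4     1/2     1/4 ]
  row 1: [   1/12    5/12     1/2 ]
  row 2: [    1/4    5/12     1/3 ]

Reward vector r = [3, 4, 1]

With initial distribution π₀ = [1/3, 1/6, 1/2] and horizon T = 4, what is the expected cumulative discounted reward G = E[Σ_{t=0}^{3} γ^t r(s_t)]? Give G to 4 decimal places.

t=0: π = [0.3333, 0.1667, 0.5000], E[r] = 2.1667, γ^t·E[r] = 2.166667, running G = 2.166667
t=1: π = [0.2222, 0.4444, 0.3333], E[r] = 2.7778, γ^t·E[r] = 1.944444, running G = 4.111111
t=2: π = [0.1759, 0.4352, 0.3889], E[r] = 2.6574, γ^t·E[r] = 1.302130, running G = 5.413241
t=3: π = [0.1775, 0.4313, 0.3912], E[r] = 2.6489, γ^t·E[r] = 0.908579, running G = 6.321820

G = 6.3218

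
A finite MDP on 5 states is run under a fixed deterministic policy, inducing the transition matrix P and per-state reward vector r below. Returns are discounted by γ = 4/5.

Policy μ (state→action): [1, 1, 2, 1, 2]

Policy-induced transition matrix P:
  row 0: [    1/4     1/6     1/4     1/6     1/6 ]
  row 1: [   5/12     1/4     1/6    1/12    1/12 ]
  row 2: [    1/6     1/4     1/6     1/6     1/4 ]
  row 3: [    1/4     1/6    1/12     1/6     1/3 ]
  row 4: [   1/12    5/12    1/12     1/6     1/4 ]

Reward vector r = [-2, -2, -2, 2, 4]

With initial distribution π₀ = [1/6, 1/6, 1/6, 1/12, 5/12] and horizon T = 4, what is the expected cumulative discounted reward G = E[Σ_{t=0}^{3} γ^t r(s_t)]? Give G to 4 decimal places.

G = 0.4757

t=0: π = [0.1667, 0.1667, 0.1667, 0.0833, 0.4167], E[r] = 0.8333, γ^t·E[r] = 0.833333, running G = 0.833333
t=1: π = [0.1944, 0.2986, 0.1389, 0.1528, 0.2153], E[r] = -0.0972, γ^t·E[r] = -0.077778, running G = 0.755556
t=2: π = [0.2523, 0.2569, 0.1522, 0.1418, 0.1968], E[r] = -0.2523, γ^t·E[r] = -0.161481, running G = 0.594074
t=3: π = [0.2473, 0.2500, 0.1595, 0.1453, 0.1980], E[r] = -0.2312, γ^t·E[r] = -0.118370, running G = 0.475704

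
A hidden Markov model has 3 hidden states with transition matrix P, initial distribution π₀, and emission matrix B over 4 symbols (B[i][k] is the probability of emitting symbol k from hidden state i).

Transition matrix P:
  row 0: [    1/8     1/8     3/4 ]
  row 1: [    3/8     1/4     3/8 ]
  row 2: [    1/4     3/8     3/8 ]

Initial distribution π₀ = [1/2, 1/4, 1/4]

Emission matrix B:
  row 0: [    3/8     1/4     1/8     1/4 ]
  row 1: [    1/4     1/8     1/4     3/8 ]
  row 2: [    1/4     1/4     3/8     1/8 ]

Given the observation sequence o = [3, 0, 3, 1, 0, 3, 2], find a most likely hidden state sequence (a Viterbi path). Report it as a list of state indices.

t=0: δ = [1.250e-01, 9.375e-02, 3.125e-02]  (obs o_0=3)
t=1: δ = [1.318e-02, 5.859e-03, 2.344e-02]  ψ = [1, 1, 0]  (obs o_1=0)
t=2: δ = [1.465e-03, 3.296e-03, 1.236e-03]  ψ = [2, 2, 0]  (obs o_2=3)
t=3: δ = [3.090e-04, 1.030e-04, 3.090e-04]  ψ = [1, 1, 1]  (obs o_3=1)
t=4: δ = [2.897e-05, 2.897e-05, 5.794e-05]  ψ = [2, 2, 0]  (obs o_4=0)
t=5: δ = [3.621e-06, 8.147e-06, 2.716e-06]  ψ = [2, 2, 0]  (obs o_5=3)
t=6: δ = [3.819e-07, 5.092e-07, 1.146e-06]  ψ = [1, 1, 1]  (obs o_6=2)
backtrack: best end state = 2; path = [0, 2, 1, 0, 2, 1, 2]

path = [0, 2, 1, 0, 2, 1, 2]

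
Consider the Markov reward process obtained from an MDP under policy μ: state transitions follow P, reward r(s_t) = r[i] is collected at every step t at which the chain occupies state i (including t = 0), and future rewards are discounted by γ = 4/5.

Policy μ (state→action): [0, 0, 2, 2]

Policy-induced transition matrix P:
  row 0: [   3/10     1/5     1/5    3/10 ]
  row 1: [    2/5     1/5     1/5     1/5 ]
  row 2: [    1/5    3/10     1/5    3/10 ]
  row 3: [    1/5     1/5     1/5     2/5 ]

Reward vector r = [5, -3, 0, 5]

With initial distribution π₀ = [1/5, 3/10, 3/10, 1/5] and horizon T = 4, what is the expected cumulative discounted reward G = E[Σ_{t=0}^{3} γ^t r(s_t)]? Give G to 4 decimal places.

G = 5.4085

t=0: π = [0.2000, 0.3000, 0.3000, 0.2000], E[r] = 1.1000, γ^t·E[r] = 1.100000, running G = 1.100000
t=1: π = [0.2800, 0.2300, 0.2000, 0.2900], E[r] = 2.1600, γ^t·E[r] = 1.728000, running G = 2.828000
t=2: π = [0.2740, 0.2200, 0.2000, 0.3060], E[r] = 2.2400, γ^t·E[r] = 1.433600, running G = 4.261600
t=3: π = [0.2714, 0.2200, 0.2000, 0.3086], E[r] = 2.2400, γ^t·E[r] = 1.146880, running G = 5.408480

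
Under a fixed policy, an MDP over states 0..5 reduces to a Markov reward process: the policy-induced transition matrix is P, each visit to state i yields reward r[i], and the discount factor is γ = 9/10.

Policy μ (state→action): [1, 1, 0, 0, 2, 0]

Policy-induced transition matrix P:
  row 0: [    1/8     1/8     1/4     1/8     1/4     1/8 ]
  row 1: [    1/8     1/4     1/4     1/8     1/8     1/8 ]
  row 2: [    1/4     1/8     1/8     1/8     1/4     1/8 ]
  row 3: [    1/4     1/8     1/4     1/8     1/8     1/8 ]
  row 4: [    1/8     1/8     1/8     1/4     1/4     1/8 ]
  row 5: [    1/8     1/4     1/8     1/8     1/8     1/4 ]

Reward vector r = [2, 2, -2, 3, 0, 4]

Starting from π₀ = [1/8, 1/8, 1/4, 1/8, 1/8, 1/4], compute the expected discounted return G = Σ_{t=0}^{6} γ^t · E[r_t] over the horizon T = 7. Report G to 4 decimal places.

G = 6.9727

t=0: π = [0.1250, 0.1250, 0.2500, 0.1250, 0.1250, 0.2500], E[r] = 1.3750, γ^t·E[r] = 1.375000, running G = 1.375000
t=1: π = [0.1719, 0.1719, 0.1719, 0.1406, 0.1875, 0.1563], E[r] = 1.3906, γ^t·E[r] = 1.251563, running G = 2.626563
t=2: π = [0.1641, 0.1660, 0.1855, 0.1484, 0.1914, 0.1445], E[r] = 1.3125, γ^t·E[r] = 1.063125, running G = 3.689688
t=3: π = [0.1667, 0.1638, 0.1848, 0.1489, 0.1926, 0.1431], E[r] = 1.3105, γ^t·E[r] = 0.955389, running G = 4.645076
t=4: π = [0.1667, 0.1634, 0.1849, 0.1491, 0.1930, 0.1429], E[r] = 1.3091, γ^t·E[r] = 0.858869, running G = 5.503945
t=5: π = [0.1668, 0.1633, 0.1849, 0.1491, 0.1931, 0.1429], E[r] = 1.3091, γ^t·E[r] = 0.773011, running G = 6.276956
t=6: π = [0.1668, 0.1633, 0.1849, 0.1491, 0.1931, 0.1429], E[r] = 1.3091, γ^t·E[r] = 0.695703, running G = 6.972659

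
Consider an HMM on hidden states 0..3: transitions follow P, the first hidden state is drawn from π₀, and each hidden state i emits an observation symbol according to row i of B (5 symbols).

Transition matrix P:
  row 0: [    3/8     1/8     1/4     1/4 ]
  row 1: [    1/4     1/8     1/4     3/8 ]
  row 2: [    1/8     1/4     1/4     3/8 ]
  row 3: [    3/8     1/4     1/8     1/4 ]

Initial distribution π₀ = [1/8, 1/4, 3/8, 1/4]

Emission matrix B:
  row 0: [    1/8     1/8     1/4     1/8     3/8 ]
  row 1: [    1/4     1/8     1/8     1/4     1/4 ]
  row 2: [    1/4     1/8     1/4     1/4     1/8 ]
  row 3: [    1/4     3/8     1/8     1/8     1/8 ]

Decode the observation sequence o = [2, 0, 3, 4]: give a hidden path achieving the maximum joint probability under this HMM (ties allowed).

t=0: δ = [3.125e-02, 3.125e-02, 9.375e-02, 3.125e-02]  (obs o_0=2)
t=1: δ = [1.465e-03, 5.859e-03, 5.859e-03, 8.789e-03]  ψ = [0, 2, 2, 2]  (obs o_1=0)
t=2: δ = [4.120e-04, 5.493e-04, 3.662e-04, 2.747e-04]  ψ = [3, 3, 1, 1]  (obs o_2=3)
t=3: δ = [5.794e-05, 2.289e-05, 1.717e-05, 2.575e-05]  ψ = [0, 2, 1, 1]  (obs o_3=4)
backtrack: best end state = 0; path = [2, 3, 0, 0]

path = [2, 3, 0, 0]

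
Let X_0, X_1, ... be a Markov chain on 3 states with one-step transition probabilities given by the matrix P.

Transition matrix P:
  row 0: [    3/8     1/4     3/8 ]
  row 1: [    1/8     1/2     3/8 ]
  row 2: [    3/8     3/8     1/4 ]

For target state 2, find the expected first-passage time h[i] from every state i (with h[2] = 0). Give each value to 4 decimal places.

h = [2.6667, 2.6667, 0.0000]

First-step conditioning: h[2] = 0; for i ≠ 2, h[i] = 1 + Σ_k P[i][k]·h[k].
  h[0] = 1 + 3/8·h[0] + 1/4·h[1]
  h[1] = 1 + 1/8·h[0] + 1/2·h[1]
Solving the 2×2 linear system over states ≠ 2 gives exactly h = [8/3, 8/3, 0] (h[2] = 0 is the target).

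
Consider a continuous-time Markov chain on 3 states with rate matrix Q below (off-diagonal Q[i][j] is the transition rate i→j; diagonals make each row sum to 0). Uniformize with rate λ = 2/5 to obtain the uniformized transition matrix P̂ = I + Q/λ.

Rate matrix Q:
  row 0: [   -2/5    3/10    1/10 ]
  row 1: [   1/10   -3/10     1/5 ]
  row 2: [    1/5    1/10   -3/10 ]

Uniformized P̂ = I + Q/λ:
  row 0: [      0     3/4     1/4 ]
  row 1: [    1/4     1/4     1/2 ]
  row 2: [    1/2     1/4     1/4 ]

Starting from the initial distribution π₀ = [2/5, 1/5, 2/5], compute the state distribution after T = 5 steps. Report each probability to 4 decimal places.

t=0: π = [0.4000, 0.2000, 0.4000]
t=1: π = [0.2500, 0.4500, 0.3000]
t=2: π = [0.2625, 0.3750, 0.3625]
t=3: π = [0.2750, 0.3813, 0.3438]
t=4: π = [0.2672, 0.3875, 0.3453]
t=5: π = [0.2695, 0.3836, 0.3469]

π = [0.2695, 0.3836, 0.3469]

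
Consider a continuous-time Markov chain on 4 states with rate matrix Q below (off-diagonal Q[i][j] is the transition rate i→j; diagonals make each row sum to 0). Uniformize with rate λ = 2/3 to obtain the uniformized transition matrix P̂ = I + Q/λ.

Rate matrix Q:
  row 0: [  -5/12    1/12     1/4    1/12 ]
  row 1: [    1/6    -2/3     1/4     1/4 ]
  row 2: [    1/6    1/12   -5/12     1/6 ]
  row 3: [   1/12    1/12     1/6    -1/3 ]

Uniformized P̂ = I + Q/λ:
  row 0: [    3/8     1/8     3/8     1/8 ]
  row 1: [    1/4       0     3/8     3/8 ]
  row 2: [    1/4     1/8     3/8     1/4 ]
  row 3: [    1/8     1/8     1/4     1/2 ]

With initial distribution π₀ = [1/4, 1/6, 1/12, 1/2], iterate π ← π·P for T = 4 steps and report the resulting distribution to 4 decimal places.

π = [0.2402, 0.1111, 0.3354, 0.3133]

t=0: π = [0.2500, 0.1667, 0.0833, 0.5000]
t=1: π = [0.2188, 0.1042, 0.3125, 0.3646]
t=2: π = [0.2318, 0.1120, 0.3294, 0.3268]
t=3: π = [0.2381, 0.1110, 0.3341, 0.3167]
t=4: π = [0.2402, 0.1111, 0.3354, 0.3133]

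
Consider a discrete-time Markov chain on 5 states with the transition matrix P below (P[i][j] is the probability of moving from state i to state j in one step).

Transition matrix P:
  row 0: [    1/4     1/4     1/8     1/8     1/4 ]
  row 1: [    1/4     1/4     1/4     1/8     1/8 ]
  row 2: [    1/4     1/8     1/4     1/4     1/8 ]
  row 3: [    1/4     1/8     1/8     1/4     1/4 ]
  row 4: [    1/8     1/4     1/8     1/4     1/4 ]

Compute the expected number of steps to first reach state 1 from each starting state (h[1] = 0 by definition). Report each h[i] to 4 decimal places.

h = [4.8172, 0.0000, 5.5914, 5.5054, 4.9032]

First-step conditioning: h[1] = 0; for i ≠ 1, h[i] = 1 + Σ_k P[i][k]·h[k].
  h[0] = 1 + 1/4·h[0] + 1/8·h[2] + 1/8·h[3] + 1/4·h[4]
  h[2] = 1 + 1/4·h[0] + 1/4·h[2] + 1/4·h[3] + 1/8·h[4]
  h[3] = 1 + 1/4·h[0] + 1/8·h[2] + 1/4·h[3] + 1/4·h[4]
  h[4] = 1 + 1/8·h[0] + 1/8·h[2] + 1/4·h[3] + 1/4·h[4]
Solving the 4×4 linear system over states ≠ 1 gives exactly h = [448/93, 0, 520/93, 512/93, 152/31] (h[1] = 0 is the target).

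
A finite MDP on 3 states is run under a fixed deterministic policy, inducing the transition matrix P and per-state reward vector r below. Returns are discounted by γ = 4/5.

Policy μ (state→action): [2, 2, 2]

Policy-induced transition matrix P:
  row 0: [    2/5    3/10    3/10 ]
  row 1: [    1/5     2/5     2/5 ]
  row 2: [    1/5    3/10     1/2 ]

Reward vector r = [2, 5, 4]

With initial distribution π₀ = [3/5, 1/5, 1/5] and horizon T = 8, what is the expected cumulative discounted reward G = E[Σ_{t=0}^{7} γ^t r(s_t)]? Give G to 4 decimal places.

t=0: π = [0.6000, 0.2000, 0.2000], E[r] = 3.0000, γ^t·E[r] = 3.000000, running G = 3.000000
t=1: π = [0.3200, 0.3200, 0.3600], E[r] = 3.6800, γ^t·E[r] = 2.944000, running G = 5.944000
t=2: π = [0.2640, 0.3320, 0.4040], E[r] = 3.8040, γ^t·E[r] = 2.434560, running G = 8.378560
t=3: π = [0.2528, 0.3332, 0.4140], E[r] = 3.8276, γ^t·E[r] = 1.959731, running G = 10.338291
t=4: π = [0.2506, 0.3333, 0.4161], E[r] = 3.8322, γ^t·E[r] = 1.569669, running G = 11.907960
t=5: π = [0.2501, 0.3333, 0.4166], E[r] = 3.8331, γ^t·E[r] = 1.256033, running G = 13.163993
t=6: π = [0.2500, 0.3333, 0.4166], E[r] = 3.8333, γ^t·E[r] = 1.004874, running G = 14.168867
t=7: π = [0.2500, 0.3333, 0.4167], E[r] = 3.8333, γ^t·E[r] = 0.803906, running G = 14.972773

G = 14.9728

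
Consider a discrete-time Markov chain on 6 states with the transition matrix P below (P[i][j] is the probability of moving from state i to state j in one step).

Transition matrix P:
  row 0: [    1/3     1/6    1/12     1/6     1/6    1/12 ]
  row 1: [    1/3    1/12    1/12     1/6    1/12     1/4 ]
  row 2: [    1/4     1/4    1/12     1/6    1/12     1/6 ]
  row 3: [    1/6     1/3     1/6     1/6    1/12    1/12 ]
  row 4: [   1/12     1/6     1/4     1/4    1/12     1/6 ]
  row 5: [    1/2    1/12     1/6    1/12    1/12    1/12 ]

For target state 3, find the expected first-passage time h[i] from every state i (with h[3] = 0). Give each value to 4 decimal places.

First-step conditioning: h[3] = 0; for i ≠ 3, h[i] = 1 + Σ_k P[i][k]·h[k].
  h[0] = 1 + 1/3·h[0] + 1/6·h[1] + 1/12·h[2] + 1/6·h[4] + 1/12·h[5]
  h[1] = 1 + 1/3·h[0] + 1/12·h[1] + 1/12·h[2] + 1/12·h[4] + 1/4·h[5]
  h[2] = 1 + 1/4·h[0] + 1/4·h[1] + 1/12·h[2] + 1/12·h[4] + 1/6·h[5]
  h[4] = 1 + 1/12·h[0] + 1/6·h[1] + 1/4·h[2] + 1/12·h[4] + 1/6·h[5]
  h[5] = 1 + 1/2·h[0] + 1/12·h[1] + 1/6·h[2] + 1/12·h[4] + 1/12·h[5]
Solving the 5×5 linear system over states ≠ 3 gives exactly h = [99916/16609, 101800/16609, 101376/16609, 0, 93136/16609, 108772/16609] (h[3] = 0 is the target).

h = [6.0158, 6.1292, 6.1037, 0.0000, 5.6076, 6.5490]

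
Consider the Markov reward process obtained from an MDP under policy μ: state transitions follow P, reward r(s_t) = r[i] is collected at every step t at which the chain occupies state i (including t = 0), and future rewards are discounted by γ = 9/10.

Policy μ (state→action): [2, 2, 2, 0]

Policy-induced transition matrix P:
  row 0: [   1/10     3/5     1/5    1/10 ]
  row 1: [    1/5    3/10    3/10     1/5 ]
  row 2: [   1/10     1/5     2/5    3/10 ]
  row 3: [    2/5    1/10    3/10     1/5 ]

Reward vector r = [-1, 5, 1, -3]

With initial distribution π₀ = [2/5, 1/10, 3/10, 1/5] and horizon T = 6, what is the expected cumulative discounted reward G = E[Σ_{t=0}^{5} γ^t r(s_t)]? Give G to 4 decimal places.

t=0: π = [0.4000, 0.1000, 0.3000, 0.2000], E[r] = -0.2000, γ^t·E[r] = -0.200000, running G = -0.200000
t=1: π = [0.1700, 0.3500, 0.2900, 0.1900], E[r] = 1.3000, γ^t·E[r] = 1.170000, running G = 0.970000
t=2: π = [0.1920, 0.2840, 0.3120, 0.2120], E[r] = 0.9040, γ^t·E[r] = 0.732240, running G = 1.702240
t=3: π = [0.1920, 0.2840, 0.3120, 0.2120], E[r] = 0.9040, γ^t·E[r] = 0.659016, running G = 2.361256
t=4: π = [0.1920, 0.2840, 0.3120, 0.2120], E[r] = 0.9040, γ^t·E[r] = 0.593114, running G = 2.954370
t=5: π = [0.1920, 0.2840, 0.3120, 0.2120], E[r] = 0.9040, γ^t·E[r] = 0.533803, running G = 3.488173

G = 3.4882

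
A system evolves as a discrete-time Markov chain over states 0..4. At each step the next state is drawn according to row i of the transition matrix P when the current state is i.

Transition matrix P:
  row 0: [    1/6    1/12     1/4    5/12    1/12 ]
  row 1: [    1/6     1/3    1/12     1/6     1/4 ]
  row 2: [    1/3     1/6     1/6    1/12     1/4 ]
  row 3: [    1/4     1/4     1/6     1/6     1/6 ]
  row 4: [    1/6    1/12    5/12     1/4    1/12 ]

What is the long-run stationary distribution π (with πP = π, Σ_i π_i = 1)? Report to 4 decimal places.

Balance equations π_j = Σ_i π_i·P[i][j]:
  π_0 = 1/6·π_0 + 1/6·π_1 + 1/3·π_2 + 1/4·π_3 + 1/6·π_4
  π_1 = 1/12·π_0 + 1/3·π_1 + 1/6·π_2 + 1/4·π_3 + 1/12·π_4
  π_2 = 1/4·π_0 + 1/12·π_1 + 1/6·π_2 + 1/6·π_3 + 5/12·π_4
  π_3 = 5/12·π_0 + 1/6·π_1 + 1/12·π_2 + 1/6·π_3 + 1/4·π_4
  normalize: π_0 + π_1 + π_2 + π_3 + π_4 = 1
Solving the linear system gives exactly π = [1575/7156, 655/3578, 757/3578, 390/1789, 1197/7156].

π = [0.2201, 0.1831, 0.2116, 0.2180, 0.1673]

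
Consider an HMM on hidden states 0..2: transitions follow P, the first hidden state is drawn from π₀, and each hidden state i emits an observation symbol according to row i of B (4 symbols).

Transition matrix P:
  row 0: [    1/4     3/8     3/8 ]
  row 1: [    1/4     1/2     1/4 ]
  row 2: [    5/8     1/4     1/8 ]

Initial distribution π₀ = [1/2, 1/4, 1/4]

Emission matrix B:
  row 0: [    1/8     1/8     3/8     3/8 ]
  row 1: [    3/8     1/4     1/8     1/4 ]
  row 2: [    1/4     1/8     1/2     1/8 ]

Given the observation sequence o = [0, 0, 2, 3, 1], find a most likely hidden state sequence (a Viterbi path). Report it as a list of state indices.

path = [1, 1, 2, 0, 1]

t=0: δ = [6.250e-02, 9.375e-02, 6.250e-02]  (obs o_0=0)
t=1: δ = [4.883e-03, 1.758e-02, 5.859e-03]  ψ = [2, 1, 0]  (obs o_1=0)
t=2: δ = [1.648e-03, 1.099e-03, 2.197e-03]  ψ = [1, 1, 1]  (obs o_2=2)
t=3: δ = [5.150e-04, 1.545e-04, 7.725e-05]  ψ = [2, 0, 0]  (obs o_3=3)
t=4: δ = [1.609e-05, 4.828e-05, 2.414e-05]  ψ = [0, 0, 0]  (obs o_4=1)
backtrack: best end state = 1; path = [1, 1, 2, 0, 1]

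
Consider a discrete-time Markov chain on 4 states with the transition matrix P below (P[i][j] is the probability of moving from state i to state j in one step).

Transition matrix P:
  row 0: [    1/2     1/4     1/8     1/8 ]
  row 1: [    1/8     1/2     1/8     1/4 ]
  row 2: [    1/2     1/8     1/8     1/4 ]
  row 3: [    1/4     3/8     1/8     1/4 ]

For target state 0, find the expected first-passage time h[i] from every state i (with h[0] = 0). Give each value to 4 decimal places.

First-step conditioning: h[0] = 0; for i ≠ 0, h[i] = 1 + Σ_k P[i][k]·h[k].
  h[1] = 1 + 1/2·h[1] + 1/8·h[2] + 1/4·h[3]
  h[2] = 1 + 1/8·h[1] + 1/8·h[2] + 1/4·h[3]
  h[3] = 1 + 3/8·h[1] + 1/8·h[2] + 1/4·h[3]
Solving the 3×3 linear system over states ≠ 0 gives exactly h = [0, 64/13, 40/13, 56/13] (h[0] = 0 is the target).

h = [0.0000, 4.9231, 3.0769, 4.3077]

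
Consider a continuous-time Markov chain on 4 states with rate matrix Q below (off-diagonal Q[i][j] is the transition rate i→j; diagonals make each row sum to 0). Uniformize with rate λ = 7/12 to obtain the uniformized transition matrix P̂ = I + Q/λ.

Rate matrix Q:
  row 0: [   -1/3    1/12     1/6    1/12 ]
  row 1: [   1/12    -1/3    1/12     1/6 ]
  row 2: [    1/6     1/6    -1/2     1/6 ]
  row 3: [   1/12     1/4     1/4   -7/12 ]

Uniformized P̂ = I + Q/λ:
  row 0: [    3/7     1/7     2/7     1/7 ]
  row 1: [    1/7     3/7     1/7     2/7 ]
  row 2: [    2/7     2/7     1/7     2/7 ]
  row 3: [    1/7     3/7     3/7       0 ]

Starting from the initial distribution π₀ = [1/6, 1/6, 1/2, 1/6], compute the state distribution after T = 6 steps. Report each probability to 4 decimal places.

t=0: π = [0.1667, 0.1667, 0.5000, 0.1667]
t=1: π = [0.2619, 0.3095, 0.2143, 0.2143]
t=2: π = [0.2483, 0.3231, 0.2415, 0.1871]
t=3: π = [0.2483, 0.3231, 0.2318, 0.1968]
t=4: π = [0.2469, 0.3245, 0.2346, 0.1940]
t=5: π = [0.2469, 0.3245, 0.2336, 0.1950]
t=6: π = [0.2468, 0.3247, 0.2338, 0.1947]

π = [0.2468, 0.3247, 0.2338, 0.1947]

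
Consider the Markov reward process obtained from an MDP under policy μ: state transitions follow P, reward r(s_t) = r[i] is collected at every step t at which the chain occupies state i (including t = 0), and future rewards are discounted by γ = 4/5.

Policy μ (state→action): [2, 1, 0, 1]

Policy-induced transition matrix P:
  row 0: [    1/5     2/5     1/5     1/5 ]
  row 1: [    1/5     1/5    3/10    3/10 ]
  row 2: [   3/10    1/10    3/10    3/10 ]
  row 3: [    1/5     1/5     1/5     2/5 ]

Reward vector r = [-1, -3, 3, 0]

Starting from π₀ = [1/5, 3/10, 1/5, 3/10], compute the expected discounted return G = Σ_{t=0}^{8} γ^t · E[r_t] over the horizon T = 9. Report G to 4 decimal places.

G = -0.9691

t=0: π = [0.2000, 0.3000, 0.2000, 0.3000], E[r] = -0.5000, γ^t·E[r] = -0.500000, running G = -0.500000
t=1: π = [0.2200, 0.2200, 0.2500, 0.3100], E[r] = -0.1300, γ^t·E[r] = -0.104000, running G = -0.604000
t=2: π = [0.2250, 0.2190, 0.2470, 0.3090], E[r] = -0.1410, γ^t·E[r] = -0.090240, running G = -0.694240
t=3: π = [0.2247, 0.2203, 0.2466, 0.3084], E[r] = -0.1458, γ^t·E[r] = -0.074650, running G = -0.768890
t=4: π = [0.2247, 0.2203, 0.2467, 0.3084], E[r] = -0.1454, γ^t·E[r] = -0.059568, running G = -0.828458
t=5: π = [0.2247, 0.2203, 0.2467, 0.3084], E[r] = -0.1454, γ^t·E[r] = -0.047634, running G = -0.876092
t=6: π = [0.2247, 0.2203, 0.2467, 0.3084], E[r] = -0.1454, γ^t·E[r] = -0.038109, running G = -0.914201
t=7: π = [0.2247, 0.2203, 0.2467, 0.3084], E[r] = -0.1454, γ^t·E[r] = -0.030487, running G = -0.944688
t=8: π = [0.2247, 0.2203, 0.2467, 0.3084], E[r] = -0.1454, γ^t·E[r] = -0.024390, running G = -0.969078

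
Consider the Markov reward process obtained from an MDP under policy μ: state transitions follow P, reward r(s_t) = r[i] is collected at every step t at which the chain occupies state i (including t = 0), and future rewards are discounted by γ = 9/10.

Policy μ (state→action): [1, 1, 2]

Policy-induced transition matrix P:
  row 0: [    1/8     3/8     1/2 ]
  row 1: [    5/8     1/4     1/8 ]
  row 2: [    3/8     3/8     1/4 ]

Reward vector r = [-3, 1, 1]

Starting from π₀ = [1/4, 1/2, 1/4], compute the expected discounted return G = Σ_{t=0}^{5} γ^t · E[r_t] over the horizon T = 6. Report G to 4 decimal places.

G = -1.9159

t=0: π = [0.2500, 0.5000, 0.2500], E[r] = 0.0000, γ^t·E[r] = 0.000000, running G = 0.000000
t=1: π = [0.4375, 0.3125, 0.2500], E[r] = -0.7500, γ^t·E[r] = -0.675000, running G = -0.675000
t=2: π = [0.3438, 0.3359, 0.3203], E[r] = -0.3750, γ^t·E[r] = -0.303750, running G = -0.978750
t=3: π = [0.3730, 0.3330, 0.2939], E[r] = -0.4922, γ^t·E[r] = -0.358805, running G = -1.337555
t=4: π = [0.3650, 0.3334, 0.3016], E[r] = -0.4600, γ^t·E[r] = -0.301780, running G = -1.639335
t=5: π = [0.3671, 0.3333, 0.2996], E[r] = -0.4684, γ^t·E[r] = -0.276576, running G = -1.915911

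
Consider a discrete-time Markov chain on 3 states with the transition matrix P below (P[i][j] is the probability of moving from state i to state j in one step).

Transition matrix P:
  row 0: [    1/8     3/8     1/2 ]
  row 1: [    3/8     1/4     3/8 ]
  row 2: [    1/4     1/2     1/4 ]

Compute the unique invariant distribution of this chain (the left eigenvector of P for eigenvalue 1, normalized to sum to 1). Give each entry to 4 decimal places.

π = [0.2637, 0.3736, 0.3626]

Balance equations π_j = Σ_i π_i·P[i][j]:
  π_0 = 1/8·π_0 + 3/8·π_1 + 1/4·π_2
  π_1 = 3/8·π_0 + 1/4·π_1 + 1/2·π_2
  normalize: π_0 + π_1 + π_2 = 1
Solving the linear system gives exactly π = [24/91, 34/91, 33/91].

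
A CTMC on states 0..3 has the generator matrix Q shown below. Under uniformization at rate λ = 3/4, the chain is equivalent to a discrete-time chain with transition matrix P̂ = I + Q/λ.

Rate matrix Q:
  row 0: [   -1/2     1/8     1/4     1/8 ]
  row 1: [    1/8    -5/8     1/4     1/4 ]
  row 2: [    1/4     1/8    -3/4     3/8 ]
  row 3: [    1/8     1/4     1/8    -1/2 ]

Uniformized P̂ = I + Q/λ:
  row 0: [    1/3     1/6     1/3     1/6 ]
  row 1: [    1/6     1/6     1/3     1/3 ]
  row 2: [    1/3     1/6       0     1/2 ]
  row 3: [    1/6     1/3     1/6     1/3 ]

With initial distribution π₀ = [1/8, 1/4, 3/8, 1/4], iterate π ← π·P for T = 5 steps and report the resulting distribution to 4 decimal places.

π = [0.2418, 0.2213, 0.2091, 0.3279]

t=0: π = [0.1250, 0.2500, 0.3750, 0.2500]
t=1: π = [0.2500, 0.2083, 0.1667, 0.3750]
t=2: π = [0.2361, 0.2292, 0.2153, 0.3194]
t=3: π = [0.2419, 0.2199, 0.2083, 0.3299]
t=4: π = [0.2417, 0.2216, 0.2089, 0.3277]
t=5: π = [0.2418, 0.2213, 0.2091, 0.3279]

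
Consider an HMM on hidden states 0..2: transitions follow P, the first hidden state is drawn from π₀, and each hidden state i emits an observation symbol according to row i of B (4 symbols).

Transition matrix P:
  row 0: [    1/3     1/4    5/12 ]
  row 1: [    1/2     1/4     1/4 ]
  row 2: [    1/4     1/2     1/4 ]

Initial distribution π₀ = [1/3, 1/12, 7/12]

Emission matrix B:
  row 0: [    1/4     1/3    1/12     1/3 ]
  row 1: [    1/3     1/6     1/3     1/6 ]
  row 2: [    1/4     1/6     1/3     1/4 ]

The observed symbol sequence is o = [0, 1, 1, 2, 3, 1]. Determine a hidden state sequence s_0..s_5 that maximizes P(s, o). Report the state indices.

t=0: δ = [8.333e-02, 2.778e-02, 1.458e-01]  (obs o_0=0)
t=1: δ = [1.215e-02, 1.215e-02, 6.076e-03]  ψ = [2, 2, 2]  (obs o_1=1)
t=2: δ = [2.025e-03, 5.064e-04, 8.439e-04]  ψ = [1, 0, 0]  (obs o_2=1)
t=3: δ = [5.626e-05, 1.688e-04, 2.813e-04]  ψ = [0, 0, 0]  (obs o_3=2)
t=4: δ = [2.813e-05, 2.344e-05, 1.758e-05]  ψ = [1, 2, 2]  (obs o_4=3)
t=5: δ = [3.907e-06, 1.465e-06, 1.954e-06]  ψ = [1, 2, 0]  (obs o_5=1)
backtrack: best end state = 0; path = [2, 1, 0, 2, 1, 0]

path = [2, 1, 0, 2, 1, 0]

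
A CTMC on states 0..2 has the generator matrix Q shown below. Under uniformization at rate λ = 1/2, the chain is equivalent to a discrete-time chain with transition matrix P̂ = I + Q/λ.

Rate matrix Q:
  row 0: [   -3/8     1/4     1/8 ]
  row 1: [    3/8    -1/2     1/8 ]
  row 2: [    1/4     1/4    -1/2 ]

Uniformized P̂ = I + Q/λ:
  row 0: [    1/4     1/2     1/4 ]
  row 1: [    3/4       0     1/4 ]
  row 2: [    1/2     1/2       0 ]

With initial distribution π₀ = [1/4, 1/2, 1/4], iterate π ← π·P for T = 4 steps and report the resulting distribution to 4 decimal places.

π = [0.4561, 0.3438, 0.2002]

t=0: π = [0.2500, 0.5000, 0.2500]
t=1: π = [0.5625, 0.2500, 0.1875]
t=2: π = [0.4219, 0.3750, 0.2031]
t=3: π = [0.4883, 0.3125, 0.1992]
t=4: π = [0.4561, 0.3438, 0.2002]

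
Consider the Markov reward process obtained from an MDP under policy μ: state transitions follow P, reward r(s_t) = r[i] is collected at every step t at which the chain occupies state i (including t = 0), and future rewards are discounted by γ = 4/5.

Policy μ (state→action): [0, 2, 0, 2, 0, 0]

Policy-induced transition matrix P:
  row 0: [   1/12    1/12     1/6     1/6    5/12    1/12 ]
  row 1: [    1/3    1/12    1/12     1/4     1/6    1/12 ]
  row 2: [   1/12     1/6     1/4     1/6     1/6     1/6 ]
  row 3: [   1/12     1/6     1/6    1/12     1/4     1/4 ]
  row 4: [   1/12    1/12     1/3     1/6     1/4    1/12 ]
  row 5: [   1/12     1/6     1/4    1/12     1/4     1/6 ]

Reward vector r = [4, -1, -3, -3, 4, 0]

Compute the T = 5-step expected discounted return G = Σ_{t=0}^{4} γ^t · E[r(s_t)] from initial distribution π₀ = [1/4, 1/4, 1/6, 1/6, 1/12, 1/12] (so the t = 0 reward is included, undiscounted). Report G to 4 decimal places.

G = 0.7056

t=0: π = [0.2500, 0.2500, 0.1667, 0.1667, 0.0833, 0.0833], E[r] = 0.0833, γ^t·E[r] = 0.083333, running G = 0.083333
t=1: π = [0.1458, 0.1181, 0.1806, 0.1667, 0.2569, 0.1319], E[r] = 0.4514, γ^t·E[r] = 0.361111, running G = 0.444444
t=2: π = [0.1128, 0.1233, 0.2257, 0.1516, 0.2494, 0.1372], E[r] = 0.1939, γ^t·E[r] = 0.124074, running G = 0.568519
t=3: π = [0.1141, 0.1262, 0.2282, 0.1529, 0.2397, 0.1388], E[r] = 0.1461, γ^t·E[r] = 0.074790, running G = 0.643309
t=4: π = [0.1149, 0.1267, 0.2267, 0.1529, 0.2395, 0.1394], E[r] = 0.1521, γ^t·E[r] = 0.062319, running G = 0.705628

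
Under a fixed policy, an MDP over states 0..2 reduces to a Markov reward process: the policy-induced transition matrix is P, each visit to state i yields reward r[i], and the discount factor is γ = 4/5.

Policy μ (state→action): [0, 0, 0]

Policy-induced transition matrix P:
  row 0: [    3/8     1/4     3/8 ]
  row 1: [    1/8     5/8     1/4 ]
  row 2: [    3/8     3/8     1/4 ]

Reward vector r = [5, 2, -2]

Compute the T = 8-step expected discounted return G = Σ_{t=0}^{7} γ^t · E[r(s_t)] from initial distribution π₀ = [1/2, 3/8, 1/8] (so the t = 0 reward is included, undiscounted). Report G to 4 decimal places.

G = 8.1974

t=0: π = [0.5000, 0.3750, 0.1250], E[r] = 3.0000, γ^t·E[r] = 3.000000, running G = 3.000000
t=1: π = [0.2813, 0.4063, 0.3125], E[r] = 1.5938, γ^t·E[r] = 1.275000, running G = 4.275000
t=2: π = [0.2734, 0.4414, 0.2852], E[r] = 1.6797, γ^t·E[r] = 1.075000, running G = 5.350000
t=3: π = [0.2646, 0.4512, 0.2842], E[r] = 1.6572, γ^t·E[r] = 0.848500, running G = 6.198500
t=4: π = [0.2622, 0.4547, 0.2831], E[r] = 1.6543, γ^t·E[r] = 0.677600, running G = 6.876100
t=5: π = [0.2613, 0.4559, 0.2828], E[r] = 1.6529, γ^t·E[r] = 0.541610, running G = 7.417710
t=6: π = [0.2610, 0.4563, 0.2827], E[r] = 1.6524, γ^t·E[r] = 0.433170, running G = 7.850880
t=7: π = [0.2609, 0.4564, 0.2826], E[r] = 1.6523, γ^t·E[r] = 0.346503, running G = 8.197383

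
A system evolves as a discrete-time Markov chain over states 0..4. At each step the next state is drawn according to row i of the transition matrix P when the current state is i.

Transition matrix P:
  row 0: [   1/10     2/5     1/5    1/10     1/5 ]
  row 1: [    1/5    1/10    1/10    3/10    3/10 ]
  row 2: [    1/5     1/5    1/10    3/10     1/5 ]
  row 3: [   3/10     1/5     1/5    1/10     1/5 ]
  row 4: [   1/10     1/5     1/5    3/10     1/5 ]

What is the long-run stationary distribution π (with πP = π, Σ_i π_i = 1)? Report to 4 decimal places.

π = [0.1817, 0.2148, 0.1623, 0.2197, 0.2215]

Balance equations π_j = Σ_i π_i·P[i][j]:
  π_0 = 1/10·π_0 + 1/5·π_1 + 1/5·π_2 + 3/10·π_3 + 1/10·π_4
  π_1 = 2/5·π_0 + 1/10·π_1 + 1/5·π_2 + 1/5·π_3 + 1/5·π_4
  π_2 = 1/5·π_0 + 1/10·π_1 + 1/10·π_2 + 1/5·π_3 + 1/5·π_4
  π_3 = 1/10·π_0 + 3/10·π_1 + 3/10·π_2 + 1/10·π_3 + 3/10·π_4
  normalize: π_0 + π_1 + π_2 + π_3 + π_4 = 1
Solving the linear system gives exactly π = [1341/7382, 793/3691, 599/3691, 811/3691, 1635/7382].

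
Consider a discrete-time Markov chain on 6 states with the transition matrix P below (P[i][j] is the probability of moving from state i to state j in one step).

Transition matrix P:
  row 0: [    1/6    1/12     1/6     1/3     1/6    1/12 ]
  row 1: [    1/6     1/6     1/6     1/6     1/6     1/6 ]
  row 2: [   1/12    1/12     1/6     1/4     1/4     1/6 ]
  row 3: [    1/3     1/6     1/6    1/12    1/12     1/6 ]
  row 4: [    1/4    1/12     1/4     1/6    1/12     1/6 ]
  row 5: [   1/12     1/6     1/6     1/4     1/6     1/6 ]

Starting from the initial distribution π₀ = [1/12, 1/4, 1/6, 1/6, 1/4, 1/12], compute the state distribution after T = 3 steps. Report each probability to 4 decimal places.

t=0: π = [0.0833, 0.2500, 0.1667, 0.1667, 0.2500, 0.0833]
t=1: π = [0.1944, 0.1250, 0.1875, 0.1875, 0.1458, 0.1597]
t=2: π = [0.1811, 0.1227, 0.1788, 0.2124, 0.1545, 0.1505]
t=3: π = [0.1875, 0.1238, 0.1795, 0.2066, 0.1510, 0.1516]

π = [0.1875, 0.1238, 0.1795, 0.2066, 0.1510, 0.1516]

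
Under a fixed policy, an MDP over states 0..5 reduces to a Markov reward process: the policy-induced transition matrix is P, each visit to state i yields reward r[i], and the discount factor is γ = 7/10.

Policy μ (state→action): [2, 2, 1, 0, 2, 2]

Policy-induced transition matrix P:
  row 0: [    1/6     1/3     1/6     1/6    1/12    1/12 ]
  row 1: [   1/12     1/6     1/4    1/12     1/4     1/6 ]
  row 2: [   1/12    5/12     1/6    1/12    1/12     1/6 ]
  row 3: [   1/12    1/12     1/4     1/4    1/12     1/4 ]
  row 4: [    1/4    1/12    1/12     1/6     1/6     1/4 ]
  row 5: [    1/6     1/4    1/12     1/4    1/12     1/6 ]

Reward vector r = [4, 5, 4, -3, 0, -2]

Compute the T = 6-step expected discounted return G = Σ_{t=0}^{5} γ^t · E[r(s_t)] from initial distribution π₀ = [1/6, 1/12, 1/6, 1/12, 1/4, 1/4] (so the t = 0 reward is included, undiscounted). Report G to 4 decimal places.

G = 3.8521

t=0: π = [0.1667, 0.0833, 0.1667, 0.0833, 0.2500, 0.2500], E[r] = 1.0000, γ^t·E[r] = 1.000000, running G = 1.000000
t=1: π = [0.1597, 0.2292, 0.1389, 0.1736, 0.1181, 0.1806], E[r] = 1.4583, γ^t·E[r] = 1.020833, running G = 2.020833
t=2: π = [0.1314, 0.2188, 0.1753, 0.1655, 0.1314, 0.1777], E[r] = 1.4688, γ^t·E[r] = 0.719688, running G = 2.740521
t=3: π = [0.1310, 0.2225, 0.1729, 0.1624, 0.1307, 0.1805], E[r] = 1.4798, γ^t·E[r] = 0.507569, running G = 3.248090
t=4: π = [0.1311, 0.2223, 0.1728, 0.1623, 0.1313, 0.1802], E[r] = 1.4800, γ^t·E[r] = 0.355347, running G = 3.603437
t=5: π = [0.1312, 0.2223, 0.1728, 0.1623, 0.1313, 0.1802], E[r] = 1.4797, γ^t·E[r] = 0.248699, running G = 3.852136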